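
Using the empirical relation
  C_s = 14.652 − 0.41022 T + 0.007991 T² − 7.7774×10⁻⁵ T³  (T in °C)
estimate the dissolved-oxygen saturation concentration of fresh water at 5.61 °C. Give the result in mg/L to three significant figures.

C_s = 14.652 − 0.41022×5.61 + 0.007991×5.61² − 7.7774×10⁻⁵×5.61³ = 12.59 mg/L.

C_s ≈ 12.6 mg/L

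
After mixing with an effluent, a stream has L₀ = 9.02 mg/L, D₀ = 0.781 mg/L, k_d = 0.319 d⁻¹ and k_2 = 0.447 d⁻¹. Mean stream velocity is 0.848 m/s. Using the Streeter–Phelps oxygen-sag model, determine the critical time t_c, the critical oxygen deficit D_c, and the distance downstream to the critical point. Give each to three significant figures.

t_c ≈ 2.36 d; D_c ≈ 3.03 mg/L; x_c ≈ 173 km

With k_2/k_d = 1.401 and 1 − D₀(k_2−k_d)/(k_d L₀) = 0.9653,
t_c = ln(1.401 × 0.9653) / (0.447 − 0.319) = ln(1.353) / 0.1280 = 0.3020/0.1280 = 2.359 d.
D_c = (k_d/k_2) L₀ e^(−k_d t_c) = (0.319/0.447) × 9.02 × e^(−0.319×2.359) = 0.7136 × 9.02 × 0.4711 = 3.033 mg/L.
x_c = v t_c = 0.848 m/s × 2.359 d × 86400 s/d = 172900 m ≈ 173 km.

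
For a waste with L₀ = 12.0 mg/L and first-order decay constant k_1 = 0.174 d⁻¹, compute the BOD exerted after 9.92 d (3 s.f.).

y ≈ 9.86 mg/L

y_t = L₀(1 − e^(−k_1 t)) = 12.0 × (1 − e^(−0.174×9.92))
= 12.0 × (1 − 0.1780) = 12.0 × 0.8220 = 9.864 mg/L.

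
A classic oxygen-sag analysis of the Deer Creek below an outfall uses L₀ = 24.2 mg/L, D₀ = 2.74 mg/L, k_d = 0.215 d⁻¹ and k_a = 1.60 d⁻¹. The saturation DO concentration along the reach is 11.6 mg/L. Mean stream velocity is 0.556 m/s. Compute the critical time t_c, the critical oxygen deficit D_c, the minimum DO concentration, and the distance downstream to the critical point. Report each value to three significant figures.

At the critical point dD/dt = 0, so k_d L₀ e^(−k_d t) = k_a D. Substituting D(t) from the Streeter–Phelps equation and solving for t gives
t_c = ln[(k_a/k_d)(1 − D₀(k_a−k_d)/(k_d L₀))] / (k_a−k_d).
Here k_a−k_d = 1.385 d⁻¹ and 1 − D₀(k_a−k_d)/(k_d L₀) = 1 − 2.74×1.385/(0.215×24.2) = 0.2706, so
t_c = ln(7.442 × 0.2706) / 1.385 = 0.7001 / 1.385 = 0.5055 d.
L(t_c) = L₀ e^(−k_d t_c) = 24.2 × 0.8970 = 21.71 mg/L, and at the critical point k_a D_c = k_d L, so D_c = (0.215/1.60) × 21.71 = 2.917 mg/L.
Minimum DO = C_s − D_c = 11.6 − 2.917 = 8.683 mg/L.
x_c = v t_c = 0.556 m/s × 0.5055 d × 86400 s/d = 24280 m ≈ 24.3 km.

t_c ≈ 0.506 d; D_c ≈ 2.92 mg/L; min DO ≈ 8.68 mg/L; x_c ≈ 24.3 km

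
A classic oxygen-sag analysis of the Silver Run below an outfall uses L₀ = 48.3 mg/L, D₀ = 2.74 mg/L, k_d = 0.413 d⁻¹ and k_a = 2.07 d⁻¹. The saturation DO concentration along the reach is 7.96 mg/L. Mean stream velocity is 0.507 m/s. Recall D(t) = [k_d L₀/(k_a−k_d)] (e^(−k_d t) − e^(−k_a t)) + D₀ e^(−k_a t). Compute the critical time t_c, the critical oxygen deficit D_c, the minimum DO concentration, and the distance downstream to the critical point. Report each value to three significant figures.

t_c ≈ 0.817 d; D_c ≈ 6.88 mg/L; min DO ≈ 1.08 mg/L; x_c ≈ 35.8 km

With k_a/k_d = 5.012 and 1 − D₀(k_a−k_d)/(k_d L₀) = 0.7724,
t_c = ln(5.012 × 0.7724) / (2.07 − 0.413) = ln(3.871) / 1.657 = 1.354/1.657 = 0.8169 d.
L(t_c) = L₀ e^(−k_d t_c) = 48.3 × 0.7136 = 34.47 mg/L, and at the critical point k_a D_c = k_d L, so D_c = (0.413/2.07) × 34.47 = 6.877 mg/L.
Minimum DO = C_s − D_c = 7.96 − 6.877 = 1.083 mg/L.
x_c = v t_c = 0.507 m/s × 0.8169 d × 86400 s/d = 35780 m ≈ 35.8 km.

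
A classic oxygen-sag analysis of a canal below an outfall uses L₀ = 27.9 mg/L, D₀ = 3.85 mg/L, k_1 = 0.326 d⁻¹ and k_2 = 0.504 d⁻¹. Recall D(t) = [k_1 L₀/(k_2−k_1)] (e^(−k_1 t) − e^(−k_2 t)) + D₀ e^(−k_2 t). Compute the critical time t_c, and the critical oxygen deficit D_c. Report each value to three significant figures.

With k_2/k_1 = 1.546 and 1 − D₀(k_2−k_1)/(k_1 L₀) = 0.9247,
t_c = ln(1.546 × 0.9247) / (0.504 − 0.326) = ln(1.430) / 0.1780 = 0.3573/0.1780 = 2.008 d.
D_c = (k_1/k_2) L₀ e^(−k_1 t_c) = (0.326/0.504) × 27.9 × e^(−0.326×2.008) = 0.6468 × 27.9 × 0.5197 = 9.379 mg/L.

t_c ≈ 2.01 d; D_c ≈ 9.38 mg/L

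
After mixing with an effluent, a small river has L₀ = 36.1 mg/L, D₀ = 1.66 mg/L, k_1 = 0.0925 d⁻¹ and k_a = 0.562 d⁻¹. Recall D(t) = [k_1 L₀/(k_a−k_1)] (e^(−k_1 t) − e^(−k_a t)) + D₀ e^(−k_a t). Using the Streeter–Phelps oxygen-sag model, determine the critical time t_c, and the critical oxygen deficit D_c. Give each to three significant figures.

t_c ≈ 3.28 d; D_c ≈ 4.39 mg/L

t_c = [1/(k_a−k_1)] ln[(k_a/k_1)(1 − D₀(k_a−k_1)/(k_1 L₀))]
= [1/(0.562−0.0925)] ln[(0.562/0.0925)(1 − 1.66×0.4695/(0.0925×36.1))]
= (1/0.4695) ln[6.076 × 0.7666] = 2.130 × ln(4.658) = 2.130 × 1.539 = 3.277 d.
D_c = (k_1/k_a) L₀ e^(−k_1 t_c) = (0.0925/0.562) × 36.1 × e^(−0.0925×3.277) = 0.1646 × 36.1 × 0.7385 = 4.388 mg/L.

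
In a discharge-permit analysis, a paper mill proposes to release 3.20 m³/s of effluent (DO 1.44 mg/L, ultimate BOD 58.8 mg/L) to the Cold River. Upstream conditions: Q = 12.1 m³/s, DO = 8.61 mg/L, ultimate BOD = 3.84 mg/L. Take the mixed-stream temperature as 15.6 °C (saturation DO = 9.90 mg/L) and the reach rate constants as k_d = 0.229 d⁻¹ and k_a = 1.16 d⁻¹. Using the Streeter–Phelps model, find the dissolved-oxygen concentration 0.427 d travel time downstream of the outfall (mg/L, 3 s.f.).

DO ≈ 7.08 mg/L

Mixed DO = (12.1×8.61 + 3.20×1.44)/(12.1+3.20) = 108.8/15.30 = 7.110 mg/L.
Mixed L₀ = (12.1×3.84 + 3.20×58.8)/(15.30) = 234.6/15.30 = 15.33 mg/L.
Initial deficit D₀ = C_s − DO₀ = 9.90 − 7.110 = 2.790 mg/L.
D(0.427) = [0.229×15.33/(1.16−0.229)](e^(−0.229×0.427) − e^(−1.16×0.427)) + 2.790 e^(−1.16×0.427)
= 3.772 × (0.9068 − 0.6094) + 2.790 × 0.6094 = 2.822 mg/L.
DO = 9.90 − 2.822 = 7.078 mg/L.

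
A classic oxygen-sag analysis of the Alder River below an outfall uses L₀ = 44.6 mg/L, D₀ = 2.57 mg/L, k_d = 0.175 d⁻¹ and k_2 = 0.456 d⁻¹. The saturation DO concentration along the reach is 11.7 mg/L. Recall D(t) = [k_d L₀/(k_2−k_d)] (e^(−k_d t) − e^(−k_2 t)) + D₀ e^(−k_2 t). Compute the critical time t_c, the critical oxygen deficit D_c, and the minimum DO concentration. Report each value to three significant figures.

t_c ≈ 3.06 d; D_c ≈ 10.0 mg/L; min DO ≈ 1.69 mg/L

t_c = [1/(k_2−k_d)] ln[(k_2/k_d)(1 − D₀(k_2−k_d)/(k_d L₀))]
= [1/(0.456−0.175)] ln[(0.456/0.175)(1 − 2.57×0.2810/(0.175×44.6))]
= (1/0.2810) ln[2.606 × 0.9075] = 3.559 × ln(2.365) = 3.559 × 0.8606 = 3.063 d.
L(t_c) = L₀ e^(−k_d t_c) = 44.6 × 0.5851 = 26.10 mg/L, and at the critical point k_2 D_c = k_d L, so D_c = (0.175/0.456) × 26.10 = 10.01 mg/L.
Minimum DO = C_s − D_c = 11.7 − 10.01 = 1.685 mg/L.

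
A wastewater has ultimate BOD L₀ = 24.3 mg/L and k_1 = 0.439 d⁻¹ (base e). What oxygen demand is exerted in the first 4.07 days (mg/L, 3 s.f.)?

y_t = L₀(1 − e^(−k_1 t)) = 24.3 × (1 − e^(−0.439×4.07))
= 24.3 × (1 − 0.1675) = 24.3 × 0.8325 = 20.23 mg/L.

y ≈ 20.2 mg/L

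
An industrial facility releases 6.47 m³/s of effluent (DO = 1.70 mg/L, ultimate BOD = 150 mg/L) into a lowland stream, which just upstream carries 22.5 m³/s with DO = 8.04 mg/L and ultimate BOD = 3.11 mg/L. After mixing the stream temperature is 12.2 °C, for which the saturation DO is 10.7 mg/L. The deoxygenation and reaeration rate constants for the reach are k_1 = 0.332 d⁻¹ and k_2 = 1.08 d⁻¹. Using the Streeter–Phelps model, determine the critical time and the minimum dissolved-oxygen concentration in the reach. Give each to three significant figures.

Mixed DO = (22.5×8.04 + 6.47×1.70)/(22.5+6.47) = 191.9/28.97 = 6.624 mg/L.
Mixed L₀ = (22.5×3.11 + 6.47×150)/(28.97) = 1040/28.97 = 35.92 mg/L.
Initial deficit D₀ = C_s − DO₀ = 10.7 − 6.624 = 4.076 mg/L.
t_c = (1/0.7480) ln[(1.08/0.332)(1 − 4.076×0.7480/(0.332×35.92))] = 1.337 × ln(2.421) = 1.182 d.
D_c = (0.332/1.08) × 35.92 × e^(−0.332×1.182) = 0.3074 × 35.92 × 0.6754 = 7.457 mg/L.
Minimum DO = 10.7 − 7.457 = 3.243 mg/L.

t_c ≈ 1.18 d; minimum DO ≈ 3.24 mg/L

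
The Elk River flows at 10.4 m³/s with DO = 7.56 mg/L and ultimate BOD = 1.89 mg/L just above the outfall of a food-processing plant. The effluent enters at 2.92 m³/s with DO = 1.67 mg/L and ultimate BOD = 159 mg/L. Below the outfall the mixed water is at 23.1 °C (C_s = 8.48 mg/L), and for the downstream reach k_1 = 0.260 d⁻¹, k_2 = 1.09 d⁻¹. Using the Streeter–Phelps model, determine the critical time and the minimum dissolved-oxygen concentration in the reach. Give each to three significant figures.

t_c ≈ 1.47 d; minimum DO ≈ 2.56 mg/L

Mixed DO = (10.4×7.56 + 2.92×1.67)/(10.4+2.92) = 83.50/13.32 = 6.269 mg/L.
Mixed L₀ = (10.4×1.89 + 2.92×159)/(13.32) = 483.9/13.32 = 36.33 mg/L.
Initial deficit D₀ = C_s − DO₀ = 8.48 − 6.269 = 2.211 mg/L.
t_c = (1/0.8300) ln[(1.09/0.260)(1 − 2.211×0.8300/(0.260×36.33))] = 1.205 × ln(3.378) = 1.467 d.
D_c = (0.260/1.09) × 36.33 × e^(−0.260×1.467) = 0.2385 × 36.33 × 0.6830 = 5.919 mg/L.
Minimum DO = 8.48 − 5.919 = 2.561 mg/L.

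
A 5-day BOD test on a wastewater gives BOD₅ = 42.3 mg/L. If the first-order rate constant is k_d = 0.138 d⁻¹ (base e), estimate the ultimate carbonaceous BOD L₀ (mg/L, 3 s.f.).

L₀ ≈ 84.9 mg/L

BOD₅ = L₀(1 − e^(−5k_d)) ⇒ L₀ = BOD₅ / (1 − e^(−5×0.138))
= 42.3 / (1 − 0.5016) = 42.3 / 0.4984 = 84.87 mg/L.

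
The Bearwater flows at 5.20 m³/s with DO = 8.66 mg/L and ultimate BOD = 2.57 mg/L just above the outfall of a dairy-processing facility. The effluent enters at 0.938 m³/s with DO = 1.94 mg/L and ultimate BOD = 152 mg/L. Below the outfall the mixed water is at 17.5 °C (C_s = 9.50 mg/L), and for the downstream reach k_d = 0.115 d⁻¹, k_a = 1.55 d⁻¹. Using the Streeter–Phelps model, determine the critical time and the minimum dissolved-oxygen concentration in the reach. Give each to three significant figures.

Mixed DO = (5.20×8.66 + 0.938×1.94)/(5.20+0.938) = 46.85/6.138 = 7.633 mg/L.
Mixed L₀ = (5.20×2.57 + 0.938×152)/(6.138) = 155.9/6.138 = 25.41 mg/L.
Initial deficit D₀ = C_s − DO₀ = 9.50 − 7.633 = 1.867 mg/L.
t_c = (1/1.435) ln[(1.55/0.115)(1 − 1.867×1.435/(0.115×25.41))] = 0.6969 × ln(1.119) = 0.07844 d.
D_c = (0.115/1.55) × 25.41 × e^(−0.115×0.07844) = 0.07419 × 25.41 × 0.9910 = 1.868 mg/L.
Minimum DO = 9.50 − 1.868 = 7.632 mg/L.

t_c ≈ 0.0784 d; minimum DO ≈ 7.63 mg/L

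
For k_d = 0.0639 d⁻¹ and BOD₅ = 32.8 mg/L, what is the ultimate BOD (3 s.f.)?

BOD₅ = L₀(1 − e^(−5k_d)) ⇒ L₀ = BOD₅ / (1 − e^(−5×0.0639))
= 32.8 / (1 − 0.7265) = 32.8 / 0.2735 = 119.9 mg/L.

L₀ ≈ 120 mg/L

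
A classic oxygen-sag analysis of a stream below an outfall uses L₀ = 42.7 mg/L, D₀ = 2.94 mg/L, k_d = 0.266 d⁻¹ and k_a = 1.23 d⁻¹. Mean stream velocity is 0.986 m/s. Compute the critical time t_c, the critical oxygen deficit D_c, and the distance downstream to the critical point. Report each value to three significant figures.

With k_a/k_d = 4.624 and 1 − D₀(k_a−k_d)/(k_d L₀) = 0.7505,
t_c = ln(4.624 × 0.7505) / (1.23 − 0.266) = ln(3.470) / 0.9640 = 1.244/0.9640 = 1.291 d.
L(t_c) = L₀ e^(−k_d t_c) = 42.7 × 0.7094 = 30.29 mg/L, and at the critical point k_a D_c = k_d L, so D_c = (0.266/1.23) × 30.29 = 6.551 mg/L.
x_c = v t_c = 0.986 m/s × 1.291 d × 86400 s/d = 110000 m ≈ 110 km.

t_c ≈ 1.29 d; D_c ≈ 6.55 mg/L; x_c ≈ 110 km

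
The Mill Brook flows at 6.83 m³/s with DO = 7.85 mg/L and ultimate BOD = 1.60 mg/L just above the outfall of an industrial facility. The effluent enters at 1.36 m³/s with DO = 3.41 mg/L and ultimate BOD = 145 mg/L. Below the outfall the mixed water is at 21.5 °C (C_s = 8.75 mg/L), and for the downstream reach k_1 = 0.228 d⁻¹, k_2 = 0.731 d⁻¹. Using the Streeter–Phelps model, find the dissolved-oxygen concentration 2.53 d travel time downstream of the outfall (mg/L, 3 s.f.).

Mixed DO = (6.83×7.85 + 1.36×3.41)/(6.83+1.36) = 58.25/8.190 = 7.113 mg/L.
Mixed L₀ = (6.83×1.60 + 1.36×145)/(8.190) = 208.1/8.190 = 25.41 mg/L.
Initial deficit D₀ = C_s − DO₀ = 8.75 − 7.113 = 1.637 mg/L.
D(2.53) = [0.228×25.41/(0.731−0.228)](e^(−0.228×2.53) − e^(−0.731×2.53)) + 1.637 e^(−0.731×2.53)
= 11.52 × (0.5617 − 0.1573) + 1.637 × 0.1573 = 4.915 mg/L.
DO = 8.75 − 4.915 = 3.835 mg/L.

DO ≈ 3.83 mg/L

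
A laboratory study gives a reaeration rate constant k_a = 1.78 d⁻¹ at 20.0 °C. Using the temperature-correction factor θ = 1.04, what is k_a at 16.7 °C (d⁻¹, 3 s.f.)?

k_a(T₂) = k_a(T₁) · θ^(T₂−T₁) = 1.78 × 1.04^(16.7−20.0)
= 1.78 × 1.04^-3.30 = 1.78 × 0.8786 = 1.564 d⁻¹.

k_a ≈ 1.56 d⁻¹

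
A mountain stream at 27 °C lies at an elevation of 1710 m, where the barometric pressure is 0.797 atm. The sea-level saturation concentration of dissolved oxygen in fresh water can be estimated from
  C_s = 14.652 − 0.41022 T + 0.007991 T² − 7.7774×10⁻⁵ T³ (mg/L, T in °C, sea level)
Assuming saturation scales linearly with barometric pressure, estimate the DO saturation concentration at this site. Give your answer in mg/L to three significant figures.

At sea level: C_s = 14.652 − 0.41022×27 + 0.007991×27² − 7.7774×10⁻⁵×27³ = 7.871 mg/L.
Pressure correction: C_s' = 7.871 × 0.797 = 6.273 mg/L.

C_s ≈ 6.27 mg/L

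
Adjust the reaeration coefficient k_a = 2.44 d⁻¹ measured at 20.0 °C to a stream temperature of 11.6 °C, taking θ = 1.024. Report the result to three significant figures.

k_a ≈ 2.00 d⁻¹

k_a(T₂) = k_a(T₁) · θ^(T₂−T₁) = 2.44 × 1.024^(11.6−20.0)
= 2.44 × 1.024^-8.40 = 2.44 × 0.8194 = 1.999 d⁻¹.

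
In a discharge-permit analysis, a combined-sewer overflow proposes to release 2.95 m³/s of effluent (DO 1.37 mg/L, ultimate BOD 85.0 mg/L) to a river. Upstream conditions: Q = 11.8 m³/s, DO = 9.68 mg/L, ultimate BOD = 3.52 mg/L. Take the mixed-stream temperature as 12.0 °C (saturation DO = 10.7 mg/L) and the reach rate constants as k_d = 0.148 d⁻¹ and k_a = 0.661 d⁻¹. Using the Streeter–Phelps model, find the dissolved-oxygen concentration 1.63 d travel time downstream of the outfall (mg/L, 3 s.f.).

DO ≈ 7.24 mg/L

Mixed DO = (11.8×9.68 + 2.95×1.37)/(11.8+2.95) = 118.3/14.75 = 8.018 mg/L.
Mixed L₀ = (11.8×3.52 + 2.95×85.0)/(14.75) = 292.3/14.75 = 19.82 mg/L.
Initial deficit D₀ = C_s − DO₀ = 10.7 − 8.018 = 2.682 mg/L.
D(1.63) = [0.148×19.82/(0.661−0.148)](e^(−0.148×1.63) − e^(−0.661×1.63)) + 2.682 e^(−0.661×1.63)
= 5.717 × (0.7857 − 0.3405) + 2.682 × 0.3405 = 3.458 mg/L.
DO = 10.7 − 3.458 = 7.242 mg/L.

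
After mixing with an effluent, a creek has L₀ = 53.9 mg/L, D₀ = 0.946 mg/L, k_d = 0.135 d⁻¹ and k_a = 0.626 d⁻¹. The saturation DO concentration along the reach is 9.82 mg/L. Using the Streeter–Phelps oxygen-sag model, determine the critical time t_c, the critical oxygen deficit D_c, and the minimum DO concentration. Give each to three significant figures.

With k_a/k_d = 4.637 and 1 − D₀(k_a−k_d)/(k_d L₀) = 0.9362,
t_c = ln(4.637 × 0.9362) / (0.626 − 0.135) = ln(4.341) / 0.4910 = 1.468/0.4910 = 2.990 d.
D_c = (k_d/k_a) L₀ e^(−k_d t_c) = (0.135/0.626) × 53.9 × e^(−0.135×2.990) = 0.2157 × 53.9 × 0.6679 = 7.763 mg/L.
Minimum DO = C_s − D_c = 9.82 − 7.763 = 2.057 mg/L.

t_c ≈ 2.99 d; D_c ≈ 7.76 mg/L; min DO ≈ 2.06 mg/L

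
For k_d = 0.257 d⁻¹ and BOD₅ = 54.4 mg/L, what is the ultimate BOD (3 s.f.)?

L₀ ≈ 75.2 mg/L

BOD₅ = L₀(1 − e^(−5k_d)) ⇒ L₀ = BOD₅ / (1 − e^(−5×0.257))
= 54.4 / (1 − 0.2767) = 54.4 / 0.7233 = 75.21 mg/L.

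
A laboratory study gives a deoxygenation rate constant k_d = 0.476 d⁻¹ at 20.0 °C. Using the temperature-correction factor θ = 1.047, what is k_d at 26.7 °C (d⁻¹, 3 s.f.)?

k_d(T₂) = k_d(T₁) · θ^(T₂−T₁) = 0.476 × 1.047^(26.7−20.0)
= 0.476 × 1.047^6.70 = 0.476 × 1.360 = 0.6475 d⁻¹.

k_d ≈ 0.648 d⁻¹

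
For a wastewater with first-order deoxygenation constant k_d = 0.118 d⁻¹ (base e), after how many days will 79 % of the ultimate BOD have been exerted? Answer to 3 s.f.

t ≈ 13.2 d

y/L₀ = 1 − e^(−k_d t) = 0.79 ⇒ e^(−k_d t) = 0.210
t = −ln(0.210) / 0.118 = 1.561 / 0.118 = 13.23 d.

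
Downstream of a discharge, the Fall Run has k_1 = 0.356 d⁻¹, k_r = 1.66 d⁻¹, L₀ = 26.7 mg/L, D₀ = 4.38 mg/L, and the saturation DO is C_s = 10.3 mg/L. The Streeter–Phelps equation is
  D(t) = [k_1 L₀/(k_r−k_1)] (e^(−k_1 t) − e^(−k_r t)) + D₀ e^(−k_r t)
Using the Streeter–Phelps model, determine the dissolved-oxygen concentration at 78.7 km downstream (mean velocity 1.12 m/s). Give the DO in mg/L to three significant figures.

DO ≈ 5.60 mg/L

Travel time t = x/v = 78.7 km / (1.12 m/s) = 78700 m / 1.12 m/s = 70270 s = 0.8133 d.
k_1 L₀/(k_r−k_1) = 0.356×26.7/(1.66−0.356) = 9.505/1.304 = 7.289 mg/L.
e^(−k_1 t) = e^(−0.356×0.8133) = 0.7486; e^(−k_r t) = e^(−1.66×0.8133) = 0.2592.
D = 7.289 × (0.7486 − 0.2592) + 4.38 × 0.2592 = 3.567 + 1.135 = 4.703 mg/L.
DO = C_s − D = 10.3 − 4.703 = 5.597 mg/L.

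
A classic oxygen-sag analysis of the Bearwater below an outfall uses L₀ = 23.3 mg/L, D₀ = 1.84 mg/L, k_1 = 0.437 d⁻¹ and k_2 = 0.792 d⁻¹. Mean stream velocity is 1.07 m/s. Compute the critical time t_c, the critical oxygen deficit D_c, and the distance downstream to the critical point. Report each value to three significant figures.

t_c ≈ 1.49 d; D_c ≈ 6.71 mg/L; x_c ≈ 138 km

At the critical point dD/dt = 0, so k_1 L₀ e^(−k_1 t) = k_2 D. Substituting D(t) from the Streeter–Phelps equation and solving for t gives
t_c = ln[(k_2/k_1)(1 − D₀(k_2−k_1)/(k_1 L₀))] / (k_2−k_1).
Here k_2−k_1 = 0.3550 d⁻¹ and 1 − D₀(k_2−k_1)/(k_1 L₀) = 1 − 1.84×0.3550/(0.437×23.3) = 0.9358, so
t_c = ln(1.812 × 0.9358) / 0.3550 = 0.5283 / 0.3550 = 1.488 d.
L(t_c) = L₀ e^(−k_1 t_c) = 23.3 × 0.5219 = 12.16 mg/L, and at the critical point k_2 D_c = k_1 L, so D_c = (0.437/0.792) × 12.16 = 6.709 mg/L.
x_c = v t_c = 1.07 m/s × 1.488 d × 86400 s/d = 137600 m ≈ 138 km.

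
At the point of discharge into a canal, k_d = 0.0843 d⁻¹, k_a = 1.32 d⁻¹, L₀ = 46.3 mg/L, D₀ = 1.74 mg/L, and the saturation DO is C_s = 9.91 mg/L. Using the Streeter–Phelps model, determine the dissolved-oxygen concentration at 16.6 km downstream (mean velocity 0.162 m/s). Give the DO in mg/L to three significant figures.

Travel time t = x/v = 16.6 km / (0.162 m/s) = 16600 m / 0.162 m/s = 102500 s = 1.186 d.
k_d L₀/(k_a−k_d) = 0.0843×46.3/(1.32−0.0843) = 3.903/1.236 = 3.159 mg/L.
e^(−k_d t) = e^(−0.0843×1.186) = 0.9049; e^(−k_a t) = e^(−1.32×1.186) = 0.2090.
D = 3.159 × (0.9049 − 0.2090) + 1.74 × 0.2090 = 2.198 + 0.3636 = 2.562 mg/L.
DO = C_s − D = 9.91 − 2.562 = 7.348 mg/L.

DO ≈ 7.35 mg/L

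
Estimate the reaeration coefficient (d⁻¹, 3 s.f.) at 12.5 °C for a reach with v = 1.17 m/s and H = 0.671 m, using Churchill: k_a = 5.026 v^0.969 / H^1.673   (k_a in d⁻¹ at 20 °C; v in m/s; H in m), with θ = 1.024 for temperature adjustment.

k_a(20) = 5.026 × 1.17^0.969 / 0.671^1.673 = 5.026 × 1.164 / 0.5130 = 11.41 d⁻¹.
k_a(12.5) = 11.41 × 1.024^(12.5−20) = 11.41 × 0.8370 = 9.549 d⁻¹.

k_a ≈ 9.55 d⁻¹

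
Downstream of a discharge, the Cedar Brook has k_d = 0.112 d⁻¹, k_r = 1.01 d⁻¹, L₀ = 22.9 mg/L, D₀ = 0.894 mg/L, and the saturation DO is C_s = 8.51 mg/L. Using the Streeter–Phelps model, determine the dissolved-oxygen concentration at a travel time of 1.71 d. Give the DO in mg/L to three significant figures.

DO ≈ 6.50 mg/L

k_d L₀/(k_r−k_d) = 0.112×22.9/(1.01−0.112) = 2.565/0.8980 = 2.856 mg/L.
e^(−k_d t) = e^(−0.112×1.710) = 0.8257; e^(−k_r t) = e^(−1.01×1.710) = 0.1778.
D = 2.856 × (0.8257 − 0.1778) + 0.894 × 0.1778 = 1.850 + 0.1590 = 2.009 mg/L.
DO = C_s − D = 8.51 − 2.009 = 6.501 mg/L.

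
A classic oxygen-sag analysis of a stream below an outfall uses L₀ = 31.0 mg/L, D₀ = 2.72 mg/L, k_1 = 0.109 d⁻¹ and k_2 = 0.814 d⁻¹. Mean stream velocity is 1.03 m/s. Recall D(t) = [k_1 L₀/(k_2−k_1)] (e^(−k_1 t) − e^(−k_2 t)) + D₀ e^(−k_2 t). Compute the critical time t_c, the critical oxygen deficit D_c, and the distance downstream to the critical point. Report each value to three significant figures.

At the critical point dD/dt = 0, so k_1 L₀ e^(−k_1 t) = k_2 D. Substituting D(t) from the Streeter–Phelps equation and solving for t gives
t_c = ln[(k_2/k_1)(1 − D₀(k_2−k_1)/(k_1 L₀))] / (k_2−k_1).
Here k_2−k_1 = 0.7050 d⁻¹ and 1 − D₀(k_2−k_1)/(k_1 L₀) = 1 − 2.72×0.7050/(0.109×31.0) = 0.4325, so
t_c = ln(7.468 × 0.4325) / 0.7050 = 1.172 / 0.7050 = 1.663 d.
D_c = (k_1/k_2) L₀ e^(−k_1 t_c) = (0.109/0.814) × 31.0 × e^(−0.109×1.663) = 0.1339 × 31.0 × 0.8342 = 3.463 mg/L.
x_c = v t_c = 1.03 m/s × 1.663 d × 86400 s/d = 148000 m ≈ 148 km.

t_c ≈ 1.66 d; D_c ≈ 3.46 mg/L; x_c ≈ 148 km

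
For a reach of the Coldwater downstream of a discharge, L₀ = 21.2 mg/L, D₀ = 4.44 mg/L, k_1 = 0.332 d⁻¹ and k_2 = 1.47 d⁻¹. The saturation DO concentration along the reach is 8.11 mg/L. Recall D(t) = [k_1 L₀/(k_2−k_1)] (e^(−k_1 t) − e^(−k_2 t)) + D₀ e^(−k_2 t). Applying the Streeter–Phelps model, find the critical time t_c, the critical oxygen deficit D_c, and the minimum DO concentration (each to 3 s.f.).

t_c ≈ 0.195 d; D_c ≈ 4.49 mg/L; min DO ≈ 3.62 mg/L

At the critical point dD/dt = 0, so k_1 L₀ e^(−k_1 t) = k_2 D. Substituting D(t) from the Streeter–Phelps equation and solving for t gives
t_c = ln[(k_2/k_1)(1 − D₀(k_2−k_1)/(k_1 L₀))] / (k_2−k_1).
Here k_2−k_1 = 1.138 d⁻¹ and 1 − D₀(k_2−k_1)/(k_1 L₀) = 1 − 4.44×1.138/(0.332×21.2) = 0.2821, so
t_c = ln(4.428 × 0.2821) / 1.138 = 0.2225 / 1.138 = 0.1955 d.
L(t_c) = L₀ e^(−k_1 t_c) = 21.2 × 0.9372 = 19.87 mg/L, and at the critical point k_2 D_c = k_1 L, so D_c = (0.332/1.47) × 19.87 = 4.487 mg/L.
Minimum DO = C_s − D_c = 8.11 − 4.487 = 3.623 mg/L.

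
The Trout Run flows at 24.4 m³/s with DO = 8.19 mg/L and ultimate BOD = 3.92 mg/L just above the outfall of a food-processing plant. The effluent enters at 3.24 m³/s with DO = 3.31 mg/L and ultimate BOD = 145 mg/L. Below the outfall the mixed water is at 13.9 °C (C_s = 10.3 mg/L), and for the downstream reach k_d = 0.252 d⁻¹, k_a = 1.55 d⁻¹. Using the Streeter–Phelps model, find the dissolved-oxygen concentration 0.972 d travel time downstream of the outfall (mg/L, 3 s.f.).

DO ≈ 7.48 mg/L

Mixed DO = (24.4×8.19 + 3.24×3.31)/(24.4+3.24) = 210.6/27.64 = 7.618 mg/L.
Mixed L₀ = (24.4×3.92 + 3.24×145)/(27.64) = 565.4/27.64 = 20.46 mg/L.
Initial deficit D₀ = C_s − DO₀ = 10.3 − 7.618 = 2.682 mg/L.
D(0.972) = [0.252×20.46/(1.55−0.252)](e^(−0.252×0.972) − e^(−1.55×0.972)) + 2.682 e^(−1.55×0.972)
= 3.972 × (0.7827 − 0.2217) + 2.682 × 0.2217 = 2.823 mg/L.
DO = 10.3 − 2.823 = 7.477 mg/L.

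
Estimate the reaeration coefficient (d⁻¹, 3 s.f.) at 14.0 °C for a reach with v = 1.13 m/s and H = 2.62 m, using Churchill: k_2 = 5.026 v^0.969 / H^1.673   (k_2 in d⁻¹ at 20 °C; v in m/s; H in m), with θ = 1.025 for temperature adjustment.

k_2(20) = 5.026 × 1.13^0.969 / 2.62^1.673 = 5.026 × 1.126 / 5.010 = 1.129 d⁻¹.
k_2(14.0) = 1.129 × 1.025^(14.0−20) = 1.129 × 0.8623 = 0.9739 d⁻¹.

k_2 ≈ 0.974 d⁻¹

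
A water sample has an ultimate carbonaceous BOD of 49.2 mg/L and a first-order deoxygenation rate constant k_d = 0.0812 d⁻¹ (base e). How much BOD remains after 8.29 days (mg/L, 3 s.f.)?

L ≈ 25.1 mg/L

L_t = L₀ e^(−k_d t) = 49.2 × e^(−0.0812×8.29) = 49.2 × 0.5101 = 25.10 mg/L.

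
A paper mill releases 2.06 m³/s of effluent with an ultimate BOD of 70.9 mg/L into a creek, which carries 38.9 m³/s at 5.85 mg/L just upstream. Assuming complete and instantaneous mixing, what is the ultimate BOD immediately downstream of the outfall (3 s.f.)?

Flow-weighted mixing: C = (Q_r C_r + Q_w C_w)/(Q_r + Q_w)
= (38.9×5.85 + 2.06×70.9)/(38.9 + 2.06) = 373.6/40.96 = 9.122 mg/L.

9.12 mg/L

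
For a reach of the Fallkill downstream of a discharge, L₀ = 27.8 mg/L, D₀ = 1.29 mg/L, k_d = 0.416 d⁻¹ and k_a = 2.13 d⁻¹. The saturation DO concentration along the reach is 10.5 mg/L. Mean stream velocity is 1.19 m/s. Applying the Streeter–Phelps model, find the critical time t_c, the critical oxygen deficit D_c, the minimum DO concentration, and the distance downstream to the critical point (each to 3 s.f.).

t_c ≈ 0.829 d; D_c ≈ 3.85 mg/L; min DO ≈ 6.65 mg/L; x_c ≈ 85.2 km

With k_a/k_d = 5.120 and 1 − D₀(k_a−k_d)/(k_d L₀) = 0.8088,
t_c = ln(5.120 × 0.8088) / (2.13 − 0.416) = ln(4.141) / 1.714 = 1.421/1.714 = 0.8291 d.
D_c = (k_d/k_a) L₀ e^(−k_d t_c) = (0.416/2.13) × 27.8 × e^(−0.416×0.8291) = 0.1953 × 27.8 × 0.7083 = 3.846 mg/L.
Minimum DO = C_s − D_c = 10.5 − 3.846 = 6.654 mg/L.
x_c = v t_c = 1.19 m/s × 0.8291 d × 86400 s/d = 85240 m ≈ 85.2 km.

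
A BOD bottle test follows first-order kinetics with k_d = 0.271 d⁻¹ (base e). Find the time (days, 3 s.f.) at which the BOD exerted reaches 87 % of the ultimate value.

y/L₀ = 1 − e^(−k_d t) = 0.87 ⇒ e^(−k_d t) = 0.130
t = −ln(0.130) / 0.271 = 2.040 / 0.271 = 7.528 d.

t ≈ 7.53 d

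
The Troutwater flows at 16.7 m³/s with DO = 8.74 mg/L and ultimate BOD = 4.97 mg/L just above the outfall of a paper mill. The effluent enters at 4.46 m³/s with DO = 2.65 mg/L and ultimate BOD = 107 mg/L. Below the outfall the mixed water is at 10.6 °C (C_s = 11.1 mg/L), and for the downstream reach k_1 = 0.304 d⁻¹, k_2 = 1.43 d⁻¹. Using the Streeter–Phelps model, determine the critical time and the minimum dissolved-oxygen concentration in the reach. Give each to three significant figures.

Mixed DO = (16.7×8.74 + 4.46×2.65)/(16.7+4.46) = 157.8/21.16 = 7.456 mg/L.
Mixed L₀ = (16.7×4.97 + 4.46×107)/(21.16) = 560.2/21.16 = 26.48 mg/L.
Initial deficit D₀ = C_s − DO₀ = 11.1 − 7.456 = 3.644 mg/L.
t_c = (1/1.126) ln[(1.43/0.304)(1 − 3.644×1.126/(0.304×26.48))] = 0.8881 × ln(2.306) = 0.7421 d.
D_c = (0.304/1.43) × 26.48 × e^(−0.304×0.7421) = 0.2126 × 26.48 × 0.7980 = 4.492 mg/L.
Minimum DO = 11.1 − 4.492 = 6.608 mg/L.

t_c ≈ 0.742 d; minimum DO ≈ 6.61 mg/L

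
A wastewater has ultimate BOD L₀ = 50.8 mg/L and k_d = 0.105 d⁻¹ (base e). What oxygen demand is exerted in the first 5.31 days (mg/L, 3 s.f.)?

y ≈ 21.7 mg/L

y_t = L₀(1 − e^(−k_d t)) = 50.8 × (1 − e^(−0.105×5.31))
= 50.8 × (1 − 0.5726) = 50.8 × 0.4274 = 21.71 mg/L.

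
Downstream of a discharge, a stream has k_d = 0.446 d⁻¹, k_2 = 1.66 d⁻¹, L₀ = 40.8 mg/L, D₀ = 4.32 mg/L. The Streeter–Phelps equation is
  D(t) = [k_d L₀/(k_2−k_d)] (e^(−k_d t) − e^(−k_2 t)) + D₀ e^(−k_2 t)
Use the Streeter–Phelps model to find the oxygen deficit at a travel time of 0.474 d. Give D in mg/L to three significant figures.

k_d L₀/(k_2−k_d) = 0.446×40.8/(1.66−0.446) = 18.20/1.214 = 14.99 mg/L.
e^(−k_d t) = e^(−0.446×0.4740) = 0.8094; e^(−k_2 t) = e^(−1.66×0.4740) = 0.4553.
D = 14.99 × (0.8094 − 0.4553) + 4.32 × 0.4553 = 5.309 + 1.967 = 7.275 mg/L.

D ≈ 7.28 mg/L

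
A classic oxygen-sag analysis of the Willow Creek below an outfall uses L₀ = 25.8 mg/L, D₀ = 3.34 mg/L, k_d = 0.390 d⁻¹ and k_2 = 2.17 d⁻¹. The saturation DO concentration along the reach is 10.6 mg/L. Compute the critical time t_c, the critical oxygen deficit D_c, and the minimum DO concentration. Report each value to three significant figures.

t_c ≈ 0.462 d; D_c ≈ 3.87 mg/L; min DO ≈ 6.73 mg/L

With k_2/k_d = 5.564 and 1 − D₀(k_2−k_d)/(k_d L₀) = 0.4091,
t_c = ln(5.564 × 0.4091) / (2.17 − 0.390) = ln(2.277) / 1.780 = 0.8226/1.780 = 0.4622 d.
L(t_c) = L₀ e^(−k_d t_c) = 25.8 × 0.8351 = 21.54 mg/L, and at the critical point k_2 D_c = k_d L, so D_c = (0.390/2.17) × 21.54 = 3.872 mg/L.
Minimum DO = C_s − D_c = 10.6 − 3.872 = 6.728 mg/L.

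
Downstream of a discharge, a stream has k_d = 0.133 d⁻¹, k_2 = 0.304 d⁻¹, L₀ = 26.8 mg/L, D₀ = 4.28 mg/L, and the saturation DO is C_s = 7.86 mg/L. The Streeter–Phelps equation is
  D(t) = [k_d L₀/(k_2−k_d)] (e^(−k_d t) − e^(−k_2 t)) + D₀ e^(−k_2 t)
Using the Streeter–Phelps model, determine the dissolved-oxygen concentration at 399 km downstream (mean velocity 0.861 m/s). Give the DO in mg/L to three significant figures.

DO ≈ 0.890 mg/L

Travel time t = x/v = 399 km / (0.861 m/s) = 399000 m / 0.861 m/s = 463400 s = 5.364 d.
k_d L₀/(k_2−k_d) = 0.133×26.8/(0.304−0.133) = 3.564/0.1710 = 20.84 mg/L.
e^(−k_d t) = e^(−0.133×5.364) = 0.4900; e^(−k_2 t) = e^(−0.304×5.364) = 0.1958.
D = 20.84 × (0.4900 − 0.1958) + 4.28 × 0.1958 = 6.132 + 0.8381 = 6.970 mg/L.
DO = C_s − D = 7.86 − 6.970 = 0.8900 mg/L.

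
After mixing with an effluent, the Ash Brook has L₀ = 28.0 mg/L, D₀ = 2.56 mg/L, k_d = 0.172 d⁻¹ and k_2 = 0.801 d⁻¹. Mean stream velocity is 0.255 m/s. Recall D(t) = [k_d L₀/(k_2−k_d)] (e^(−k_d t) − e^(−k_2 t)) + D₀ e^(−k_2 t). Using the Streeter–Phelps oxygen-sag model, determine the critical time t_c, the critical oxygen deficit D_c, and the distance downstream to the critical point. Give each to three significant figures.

At the critical point dD/dt = 0, so k_d L₀ e^(−k_d t) = k_2 D. Substituting D(t) from the Streeter–Phelps equation and solving for t gives
t_c = ln[(k_2/k_d)(1 − D₀(k_2−k_d)/(k_d L₀))] / (k_2−k_d).
Here k_2−k_d = 0.6290 d⁻¹ and 1 − D₀(k_2−k_d)/(k_d L₀) = 1 − 2.56×0.6290/(0.172×28.0) = 0.6656, so
t_c = ln(4.657 × 0.6656) / 0.6290 = 1.131 / 0.6290 = 1.799 d.
D_c = (k_d/k_2) L₀ e^(−k_d t_c) = (0.172/0.801) × 28.0 × e^(−0.172×1.799) = 0.2147 × 28.0 × 0.7339 = 4.413 mg/L.
x_c = v t_c = 0.255 m/s × 1.799 d × 86400 s/d = 39630 m ≈ 39.6 km.

t_c ≈ 1.80 d; D_c ≈ 4.41 mg/L; x_c ≈ 39.6 km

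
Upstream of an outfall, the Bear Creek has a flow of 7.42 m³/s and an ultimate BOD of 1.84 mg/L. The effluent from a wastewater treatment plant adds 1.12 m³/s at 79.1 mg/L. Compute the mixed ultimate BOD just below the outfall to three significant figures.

Flow-weighted mixing: C = (Q_r C_r + Q_w C_w)/(Q_r + Q_w)
= (7.42×1.84 + 1.12×79.1)/(7.42 + 1.12) = 102.2/8.540 = 11.97 mg/L.

12.0 mg/L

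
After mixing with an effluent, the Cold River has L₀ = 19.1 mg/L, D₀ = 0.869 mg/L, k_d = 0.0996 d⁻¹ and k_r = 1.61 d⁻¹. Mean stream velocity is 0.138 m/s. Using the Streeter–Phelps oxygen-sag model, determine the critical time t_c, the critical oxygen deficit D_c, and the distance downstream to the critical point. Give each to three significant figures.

At the critical point dD/dt = 0, so k_d L₀ e^(−k_d t) = k_r D. Substituting D(t) from the Streeter–Phelps equation and solving for t gives
t_c = ln[(k_r/k_d)(1 − D₀(k_r−k_d)/(k_d L₀))] / (k_r−k_d).
Here k_r−k_d = 1.510 d⁻¹ and 1 − D₀(k_r−k_d)/(k_d L₀) = 1 − 0.869×1.510/(0.0996×19.1) = 0.3100, so
t_c = ln(16.16 × 0.3100) / 1.510 = 1.612 / 1.510 = 1.067 d.
L(t_c) = L₀ e^(−k_d t_c) = 19.1 × 0.8992 = 17.17 mg/L, and at the critical point k_r D_c = k_d L, so D_c = (0.0996/1.61) × 17.17 = 1.062 mg/L.
x_c = v t_c = 0.138 m/s × 1.067 d × 86400 s/d = 12720 m ≈ 12.7 km.

t_c ≈ 1.07 d; D_c ≈ 1.06 mg/L; x_c ≈ 12.7 km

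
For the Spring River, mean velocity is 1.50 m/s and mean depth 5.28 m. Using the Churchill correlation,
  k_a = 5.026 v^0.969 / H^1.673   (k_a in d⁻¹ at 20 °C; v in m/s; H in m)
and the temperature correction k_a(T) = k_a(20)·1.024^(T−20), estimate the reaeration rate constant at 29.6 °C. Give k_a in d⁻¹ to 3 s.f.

k_a(20) = 5.026 × 1.50^0.969 / 5.28^1.673 = 5.026 × 1.481 / 16.18 = 0.4601 d⁻¹.
k_a(29.6) = 0.4601 × 1.024^(29.6−20) = 0.4601 × 1.256 = 0.5778 d⁻¹.

k_a ≈ 0.578 d⁻¹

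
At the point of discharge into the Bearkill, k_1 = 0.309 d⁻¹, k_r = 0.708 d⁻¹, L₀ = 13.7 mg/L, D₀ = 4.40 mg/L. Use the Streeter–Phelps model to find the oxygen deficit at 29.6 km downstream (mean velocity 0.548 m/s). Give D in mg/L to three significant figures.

D ≈ 4.76 mg/L

Travel time t = x/v = 29.6 km / (0.548 m/s) = 29600 m / 0.548 m/s = 54010 s = 0.6252 d.
k_1 L₀/(k_r−k_1) = 0.309×13.7/(0.708−0.309) = 4.233/0.3990 = 10.61 mg/L.
e^(−k_1 t) = e^(−0.309×0.6252) = 0.8243; e^(−k_r t) = e^(−0.708×0.6252) = 0.6424.
D = 10.61 × (0.8243 − 0.6424) + 4.40 × 0.6424 = 1.931 + 2.826 = 4.757 mg/L.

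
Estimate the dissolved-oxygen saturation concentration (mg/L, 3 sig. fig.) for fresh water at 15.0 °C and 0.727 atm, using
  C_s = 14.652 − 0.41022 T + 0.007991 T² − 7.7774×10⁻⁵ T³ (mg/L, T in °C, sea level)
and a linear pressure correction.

At sea level: C_s = 14.652 − 0.41022×15.0 + 0.007991×15.0² − 7.7774×10⁻⁵×15.0³ = 10.03 mg/L.
Pressure correction: C_s' = 10.03 × 0.727 = 7.295 mg/L.

C_s ≈ 7.29 mg/L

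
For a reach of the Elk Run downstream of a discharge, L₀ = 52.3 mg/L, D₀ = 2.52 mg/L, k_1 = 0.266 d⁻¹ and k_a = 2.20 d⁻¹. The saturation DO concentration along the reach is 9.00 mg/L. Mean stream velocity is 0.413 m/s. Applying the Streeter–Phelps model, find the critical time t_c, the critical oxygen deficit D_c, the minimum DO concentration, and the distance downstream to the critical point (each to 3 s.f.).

t_c = [1/(k_a−k_1)] ln[(k_a/k_1)(1 − D₀(k_a−k_1)/(k_1 L₀))]
= [1/(2.20−0.266)] ln[(2.20/0.266)(1 − 2.52×1.934/(0.266×52.3))]
= (1/1.934) ln[8.271 × 0.6497] = 0.5171 × ln(5.373) = 0.5171 × 1.681 = 0.8694 d.
L(t_c) = L₀ e^(−k_1 t_c) = 52.3 × 0.7935 = 41.50 mg/L, and at the critical point k_a D_c = k_1 L, so D_c = (0.266/2.20) × 41.50 = 5.018 mg/L.
Minimum DO = C_s − D_c = 9.00 − 5.018 = 3.982 mg/L.
x_c = v t_c = 0.413 m/s × 0.8694 d × 86400 s/d = 31020 m ≈ 31.0 km.

t_c ≈ 0.869 d; D_c ≈ 5.02 mg/L; min DO ≈ 3.98 mg/L; x_c ≈ 31.0 km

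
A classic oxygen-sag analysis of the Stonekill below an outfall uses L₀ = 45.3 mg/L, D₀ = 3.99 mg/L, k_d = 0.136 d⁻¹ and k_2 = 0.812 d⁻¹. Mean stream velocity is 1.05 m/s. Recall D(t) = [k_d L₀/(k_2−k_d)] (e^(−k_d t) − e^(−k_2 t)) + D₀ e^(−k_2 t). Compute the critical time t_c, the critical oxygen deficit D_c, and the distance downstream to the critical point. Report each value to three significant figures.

t_c ≈ 1.79 d; D_c ≈ 5.95 mg/L; x_c ≈ 163 km

At the critical point dD/dt = 0, so k_d L₀ e^(−k_d t) = k_2 D. Substituting D(t) from the Streeter–Phelps equation and solving for t gives
t_c = ln[(k_2/k_d)(1 − D₀(k_2−k_d)/(k_d L₀))] / (k_2−k_d).
Here k_2−k_d = 0.6760 d⁻¹ and 1 − D₀(k_2−k_d)/(k_d L₀) = 1 − 3.99×0.6760/(0.136×45.3) = 0.5622, so
t_c = ln(5.971 × 0.5622) / 0.6760 = 1.211 / 0.6760 = 1.791 d.
D_c = (k_d/k_2) L₀ e^(−k_d t_c) = (0.136/0.812) × 45.3 × e^(−0.136×1.791) = 0.1675 × 45.3 × 0.7838 = 5.947 mg/L.
x_c = v t_c = 1.05 m/s × 1.791 d × 86400 s/d = 162500 m ≈ 163 km.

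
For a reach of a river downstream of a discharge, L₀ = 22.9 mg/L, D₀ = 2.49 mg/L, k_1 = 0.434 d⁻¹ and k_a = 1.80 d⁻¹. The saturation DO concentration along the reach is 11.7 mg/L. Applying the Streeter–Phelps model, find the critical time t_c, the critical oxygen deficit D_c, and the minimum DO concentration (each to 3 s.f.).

t_c ≈ 0.735 d; D_c ≈ 4.01 mg/L; min DO ≈ 7.69 mg/L

With k_a/k_1 = 4.147 and 1 − D₀(k_a−k_1)/(k_1 L₀) = 0.6578,
t_c = ln(4.147 × 0.6578) / (1.80 − 0.434) = ln(2.728) / 1.366 = 1.004/1.366 = 0.7347 d.
L(t_c) = L₀ e^(−k_1 t_c) = 22.9 × 0.7270 = 16.65 mg/L, and at the critical point k_a D_c = k_1 L, so D_c = (0.434/1.80) × 16.65 = 4.014 mg/L.
Minimum DO = C_s − D_c = 11.7 − 4.014 = 7.686 mg/L.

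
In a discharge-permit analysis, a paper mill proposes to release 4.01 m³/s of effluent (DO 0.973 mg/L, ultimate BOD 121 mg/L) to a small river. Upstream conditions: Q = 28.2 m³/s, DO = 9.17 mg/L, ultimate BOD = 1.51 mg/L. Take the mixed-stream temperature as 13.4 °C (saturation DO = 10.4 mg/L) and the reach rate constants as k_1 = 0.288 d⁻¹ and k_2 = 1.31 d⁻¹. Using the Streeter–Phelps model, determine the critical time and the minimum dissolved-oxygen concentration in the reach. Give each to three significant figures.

t_c ≈ 0.828 d; minimum DO ≈ 7.56 mg/L

Mixed DO = (28.2×9.17 + 4.01×0.973)/(28.2+4.01) = 262.5/32.21 = 8.150 mg/L.
Mixed L₀ = (28.2×1.51 + 4.01×121)/(32.21) = 527.8/32.21 = 16.39 mg/L.
Initial deficit D₀ = C_s − DO₀ = 10.4 − 8.150 = 2.250 mg/L.
t_c = (1/1.022) ln[(1.31/0.288)(1 − 2.250×1.022/(0.288×16.39))] = 0.9785 × ln(2.332) = 0.8284 d.
D_c = (0.288/1.31) × 16.39 × e^(−0.288×0.8284) = 0.2198 × 16.39 × 0.7877 = 2.838 mg/L.
Minimum DO = 10.4 − 2.838 = 7.562 mg/L.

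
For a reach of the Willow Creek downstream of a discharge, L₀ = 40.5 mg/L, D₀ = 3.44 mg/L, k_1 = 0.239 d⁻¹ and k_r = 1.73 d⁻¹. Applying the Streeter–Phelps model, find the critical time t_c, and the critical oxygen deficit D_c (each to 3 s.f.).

At the critical point dD/dt = 0, so k_1 L₀ e^(−k_1 t) = k_r D. Substituting D(t) from the Streeter–Phelps equation and solving for t gives
t_c = ln[(k_r/k_1)(1 − D₀(k_r−k_1)/(k_1 L₀))] / (k_r−k_1).
Here k_r−k_1 = 1.491 d⁻¹ and 1 − D₀(k_r−k_1)/(k_1 L₀) = 1 − 3.44×1.491/(0.239×40.5) = 0.4701, so
t_c = ln(7.238 × 0.4701) / 1.491 = 1.225 / 1.491 = 0.8213 d.
L(t_c) = L₀ e^(−k_1 t_c) = 40.5 × 0.8218 = 33.28 mg/L, and at the critical point k_r D_c = k_1 L, so D_c = (0.239/1.73) × 33.28 = 4.598 mg/L.

t_c ≈ 0.821 d; D_c ≈ 4.60 mg/L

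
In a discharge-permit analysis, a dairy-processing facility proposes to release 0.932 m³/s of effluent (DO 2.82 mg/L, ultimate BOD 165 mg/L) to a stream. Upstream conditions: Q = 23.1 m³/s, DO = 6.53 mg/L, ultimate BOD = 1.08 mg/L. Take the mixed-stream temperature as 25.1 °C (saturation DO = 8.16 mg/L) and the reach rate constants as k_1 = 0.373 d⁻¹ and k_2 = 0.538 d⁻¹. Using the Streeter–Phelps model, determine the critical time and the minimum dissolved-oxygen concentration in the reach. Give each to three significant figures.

t_c ≈ 1.54 d; minimum DO ≈ 5.26 mg/L

Mixed DO = (23.1×6.53 + 0.932×2.82)/(23.1+0.932) = 153.5/24.03 = 6.386 mg/L.
Mixed L₀ = (23.1×1.08 + 0.932×165)/(24.03) = 178.7/24.03 = 7.437 mg/L.
Initial deficit D₀ = C_s − DO₀ = 8.16 − 6.386 = 1.774 mg/L.
t_c = (1/0.1650) ln[(0.538/0.373)(1 − 1.774×0.1650/(0.373×7.437))] = 6.061 × ln(1.290) = 1.544 d.
D_c = (0.373/0.538) × 7.437 × e^(−0.373×1.544) = 0.6933 × 7.437 × 0.5622 = 2.899 mg/L.
Minimum DO = 8.16 − 2.899 = 5.261 mg/L.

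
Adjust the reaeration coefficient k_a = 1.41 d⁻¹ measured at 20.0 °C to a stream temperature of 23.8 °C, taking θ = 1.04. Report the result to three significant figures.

k_a ≈ 1.64 d⁻¹

k_a(T₂) = k_a(T₁) · θ^(T₂−T₁) = 1.41 × 1.04^(23.8−20.0)
= 1.41 × 1.04^3.80 = 1.41 × 1.161 = 1.637 d⁻¹.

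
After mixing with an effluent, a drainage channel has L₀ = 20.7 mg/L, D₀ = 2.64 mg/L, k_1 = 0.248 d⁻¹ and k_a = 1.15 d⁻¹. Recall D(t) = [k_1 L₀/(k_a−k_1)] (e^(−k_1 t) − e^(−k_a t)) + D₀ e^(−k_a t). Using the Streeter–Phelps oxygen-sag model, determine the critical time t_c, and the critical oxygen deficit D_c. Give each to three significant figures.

With k_a/k_1 = 4.637 and 1 − D₀(k_a−k_1)/(k_1 L₀) = 0.5361,
t_c = ln(4.637 × 0.5361) / (1.15 − 0.248) = ln(2.486) / 0.9020 = 0.9107/0.9020 = 1.010 d.
L(t_c) = L₀ e^(−k_1 t_c) = 20.7 × 0.7785 = 16.11 mg/L, and at the critical point k_a D_c = k_1 L, so D_c = (0.248/1.15) × 16.11 = 3.475 mg/L.

t_c ≈ 1.01 d; D_c ≈ 3.48 mg/L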